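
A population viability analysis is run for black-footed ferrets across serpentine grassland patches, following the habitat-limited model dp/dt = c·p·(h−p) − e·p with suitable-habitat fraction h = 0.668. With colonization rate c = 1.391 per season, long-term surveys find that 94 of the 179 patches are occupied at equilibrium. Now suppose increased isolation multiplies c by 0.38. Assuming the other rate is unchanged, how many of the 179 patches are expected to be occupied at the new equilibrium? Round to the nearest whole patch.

Observed p* = 94/179 = 0.52514.
Balance c(h−p*) = e gives e = 1.391×(0.668 − 0.52514) = 0.19872.
New p* = 0.668 − e/c = 0.668 − 0.19872/0.52858 = 0.29205.
Expected occupied = 179 × 0.29205 = 52.28 ≈ 52.

52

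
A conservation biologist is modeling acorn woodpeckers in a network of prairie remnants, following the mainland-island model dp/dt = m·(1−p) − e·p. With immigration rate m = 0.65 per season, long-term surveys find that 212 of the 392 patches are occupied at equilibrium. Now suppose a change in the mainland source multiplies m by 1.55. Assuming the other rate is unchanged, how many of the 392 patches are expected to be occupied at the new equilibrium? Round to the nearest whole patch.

253

Observed p* = 212/392 = 0.54082.
Balance m(1−p*) = e·p* gives e = m(1−p*)/p* = 0.65×0.45918/0.54082 = 0.55188.
New p* = m/(m+e) = 1.00750/(1.00750+0.55188) = 0.64609.
Expected occupied = 392 × 0.64609 = 253.27 ≈ 253.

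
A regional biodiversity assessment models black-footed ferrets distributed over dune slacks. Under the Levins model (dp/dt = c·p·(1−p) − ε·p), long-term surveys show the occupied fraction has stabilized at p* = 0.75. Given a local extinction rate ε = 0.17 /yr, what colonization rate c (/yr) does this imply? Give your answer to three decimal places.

At equilibrium c(1−p*) = ε, so c = ε/(1−p*).
c = 0.17/(1 − 0.75) = 0.17/0.2500 = 0.6800.

0.680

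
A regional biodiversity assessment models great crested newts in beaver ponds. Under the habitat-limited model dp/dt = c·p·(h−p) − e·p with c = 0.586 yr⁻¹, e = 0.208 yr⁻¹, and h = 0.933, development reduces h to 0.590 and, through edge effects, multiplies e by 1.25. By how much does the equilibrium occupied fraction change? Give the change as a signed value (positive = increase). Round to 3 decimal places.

-0.432

Before: p* = h − e/c = 0.933 − 0.208/0.586 = 0.933 − 0.3549 = 0.5781.
After: c = 0.586, e = 0.26, h = 0.590; p* = 0.590 − 0.26/0.586 = 0.1463.
Δp* = 0.1463 − 0.5781 = -0.4317.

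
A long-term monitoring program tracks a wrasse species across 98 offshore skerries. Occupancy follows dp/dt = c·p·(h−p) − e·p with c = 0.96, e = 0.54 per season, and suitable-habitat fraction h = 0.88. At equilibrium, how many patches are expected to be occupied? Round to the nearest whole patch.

31

p* = h − e/c = 0.88 − 0.5625 = 0.3175.
Expected occupied patches = N × p* = 98 × 0.3175 = 31.11 ≈ 31.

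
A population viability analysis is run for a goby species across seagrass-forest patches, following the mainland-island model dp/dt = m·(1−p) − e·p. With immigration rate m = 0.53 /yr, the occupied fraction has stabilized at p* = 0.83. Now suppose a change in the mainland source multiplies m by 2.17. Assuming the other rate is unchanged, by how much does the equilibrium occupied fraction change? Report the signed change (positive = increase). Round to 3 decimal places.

Balance m(1−p*) = e·p* gives e = m(1−p*)/p* = 0.53×0.17000/0.83000 = 0.10855.
New p* = m/(m+e) = 1.15010/(1.15010+0.10855) = 0.91376.
Δp* = 0.91376 − 0.83000 = +0.08376.

0.084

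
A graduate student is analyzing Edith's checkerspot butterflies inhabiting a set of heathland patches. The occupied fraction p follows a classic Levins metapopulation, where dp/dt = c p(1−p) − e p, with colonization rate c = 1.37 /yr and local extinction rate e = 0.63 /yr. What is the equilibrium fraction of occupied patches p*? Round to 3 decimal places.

Setting dp/dt = 0 and dividing through by p* gives c·(1−p*) = e.
So p* = 1 − e/c = 1 − 0.63/1.37 = 1 − 0.4599 = 0.5401.

0.540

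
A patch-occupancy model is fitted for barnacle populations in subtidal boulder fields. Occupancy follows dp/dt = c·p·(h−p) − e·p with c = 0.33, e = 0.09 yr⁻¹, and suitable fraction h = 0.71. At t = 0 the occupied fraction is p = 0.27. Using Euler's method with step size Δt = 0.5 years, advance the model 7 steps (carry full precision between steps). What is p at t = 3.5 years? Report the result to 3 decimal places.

Update rule: p ← p + [c·p·(h−p) − e·p]·Δt with Δt = 0.5.
  1  |  dp/dt·Δt = +0.007452  |  p_1 = 0.277452
  2  |  dp/dt·Δt = +0.007317  |  p_2 = 0.284769
  3  |  dp/dt·Δt = +0.007166  |  p_3 = 0.291934
  4  |  dp/dt·Δt = +0.007001  |  p_4 = 0.298935
  5  |  dp/dt·Δt = +0.006823  |  p_5 = 0.305758
  6  |  dp/dt·Δt = +0.006635  |  p_6 = 0.312393
  7  |  dp/dt·Δt = +0.006437  |  p_7 = 0.318830

0.319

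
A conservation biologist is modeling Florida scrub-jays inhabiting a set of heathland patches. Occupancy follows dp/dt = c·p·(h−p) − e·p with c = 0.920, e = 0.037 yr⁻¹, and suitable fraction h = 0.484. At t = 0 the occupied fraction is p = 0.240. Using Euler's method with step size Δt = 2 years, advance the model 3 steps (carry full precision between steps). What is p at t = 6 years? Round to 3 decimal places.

Update rule: p ← p + [c·p·(h−p) − e·p]·Δt with Δt = 2.
  1  |  dp/dt·Δt = +0.089990  |  p_1 = 0.329990
  2  |  dp/dt·Δt = +0.069093  |  p_2 = 0.399083
  3  |  dp/dt·Δt = +0.032823  |  p_3 = 0.431906

0.432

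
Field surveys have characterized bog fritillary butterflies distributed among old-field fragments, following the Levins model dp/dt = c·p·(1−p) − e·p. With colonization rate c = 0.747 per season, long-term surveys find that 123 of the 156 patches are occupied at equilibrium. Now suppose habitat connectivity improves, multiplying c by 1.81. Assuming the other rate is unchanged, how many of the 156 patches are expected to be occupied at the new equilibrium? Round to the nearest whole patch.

138

Observed p* = 123/156 = 0.78846.
Balance c(1−p*) = e gives e = 0.747×(1 − 0.78846) = 0.15802.
New p* = 1 − e/c = 1 − 0.15802/1.35207 = 0.88313.
Expected occupied = 156 × 0.88313 = 137.77 ≈ 138.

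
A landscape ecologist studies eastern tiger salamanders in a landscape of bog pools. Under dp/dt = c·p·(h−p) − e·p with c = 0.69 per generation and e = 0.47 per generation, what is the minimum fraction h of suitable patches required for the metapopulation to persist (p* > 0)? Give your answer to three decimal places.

0.681

p* = h − e/c is positive only when h > e/c.
h_min = e/c = 0.47/0.69 = 0.6812.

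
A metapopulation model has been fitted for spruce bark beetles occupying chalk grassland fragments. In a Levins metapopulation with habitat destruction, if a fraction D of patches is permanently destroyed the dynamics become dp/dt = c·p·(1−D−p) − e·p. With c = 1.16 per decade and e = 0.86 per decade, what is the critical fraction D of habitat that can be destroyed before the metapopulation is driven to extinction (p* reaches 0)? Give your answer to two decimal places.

0.26

The nontrivial equilibrium is p* = (1−D) − e/c; extinction occurs when this hits zero.
So D_crit = 1 − e/c = 1 − 0.86/1.16 = 1 − 0.7414 = 0.2586.
Note this equals the original equilibrium occupancy — the Levins extinction-debt result.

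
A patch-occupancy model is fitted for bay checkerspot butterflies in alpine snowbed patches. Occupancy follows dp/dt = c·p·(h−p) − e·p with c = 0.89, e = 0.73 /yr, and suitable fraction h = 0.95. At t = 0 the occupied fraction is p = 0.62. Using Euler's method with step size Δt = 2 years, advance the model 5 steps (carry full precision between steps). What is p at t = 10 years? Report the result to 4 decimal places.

0.1044

Update rule: p ← p + [c·p·(h−p) − e·p]·Δt with Δt = 2.
t = 2: p = 0.62000 + (-0.54101) = 0.07899
t = 4: p = 0.07899 + (+0.00714) = 0.08613
t = 6: p = 0.08613 + (+0.00669) = 0.09282
t = 8: p = 0.09282 + (+0.00611) = 0.09893
t = 10: p = 0.09893 + (+0.00543) = 0.10436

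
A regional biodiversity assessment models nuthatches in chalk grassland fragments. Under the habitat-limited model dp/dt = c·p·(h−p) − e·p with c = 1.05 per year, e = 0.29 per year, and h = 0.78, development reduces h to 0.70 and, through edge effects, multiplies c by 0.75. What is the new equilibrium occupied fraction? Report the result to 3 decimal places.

0.332

Before: p* = h − e/c = 0.78 − 0.29/1.05 = 0.78 − 0.2762 = 0.5038.
After: c = 0.7875, e = 0.29, h = 0.70; p* = 0.70 − 0.29/0.7875 = 0.3317.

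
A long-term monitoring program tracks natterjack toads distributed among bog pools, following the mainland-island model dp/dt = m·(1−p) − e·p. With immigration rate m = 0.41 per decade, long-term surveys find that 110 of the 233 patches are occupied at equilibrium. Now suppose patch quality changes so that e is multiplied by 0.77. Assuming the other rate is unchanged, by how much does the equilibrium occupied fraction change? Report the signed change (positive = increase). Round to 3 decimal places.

0.065

Observed p* = 110/233 = 0.47210.
Balance m(1−p*) = e·p* gives e = m(1−p*)/p* = 0.41×0.52790/0.47210 = 0.45846.
New p* = m/(m+e) = 0.41000/(0.41000+0.35301) = 0.53735.
Δp* = 0.53735 − 0.47210 = +0.06525.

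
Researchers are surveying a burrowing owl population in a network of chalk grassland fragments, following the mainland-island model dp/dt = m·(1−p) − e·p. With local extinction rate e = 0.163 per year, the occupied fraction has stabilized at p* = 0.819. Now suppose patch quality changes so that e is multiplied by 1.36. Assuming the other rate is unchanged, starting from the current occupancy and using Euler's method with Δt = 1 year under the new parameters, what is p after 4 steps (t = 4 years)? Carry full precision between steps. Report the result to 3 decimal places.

0.769

Balance m(1−p*) = e·p* gives m = e·p*/(1−p*) = 0.163×0.81900/0.18100 = 0.73755.
Starting from p₀ = 0.81900; update p ← p + (dp/dt)·Δt with the new parameters.
t = 1: p = 0.81900 + (-0.04806) = 0.77094
t = 2: p = 0.77094 + (-0.00196) = 0.76898
t = 3: p = 0.76898 + (-0.00008) = 0.76890
t = 4: p = 0.76890 + (-0.00000) = 0.76890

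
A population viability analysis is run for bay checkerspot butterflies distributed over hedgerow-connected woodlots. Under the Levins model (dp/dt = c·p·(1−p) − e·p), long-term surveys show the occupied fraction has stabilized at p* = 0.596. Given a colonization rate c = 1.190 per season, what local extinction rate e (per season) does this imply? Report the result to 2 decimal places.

At equilibrium c(1−p*) = e.
e = 1.190 × (1 − 0.596) = 1.190 × 0.4040 = 0.4808.

0.48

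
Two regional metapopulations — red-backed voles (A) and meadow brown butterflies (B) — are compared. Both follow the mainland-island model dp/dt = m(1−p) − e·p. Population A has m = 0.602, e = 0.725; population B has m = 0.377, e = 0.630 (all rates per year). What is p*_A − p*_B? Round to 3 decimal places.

0.079

A: p*_A = m/(m+e) = 0.602/1.3270 = 0.4537.
B: p*_B = 0.377/1.0070 = 0.3744.
p*_A − p*_B = 0.4537 − 0.3744 = 0.0793.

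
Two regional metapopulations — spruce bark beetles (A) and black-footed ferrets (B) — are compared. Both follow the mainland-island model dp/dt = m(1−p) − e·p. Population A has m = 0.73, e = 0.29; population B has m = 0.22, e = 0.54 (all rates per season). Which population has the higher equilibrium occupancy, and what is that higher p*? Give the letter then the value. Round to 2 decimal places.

A: p*_A = m/(m+e) = 0.73/1.0200 = 0.7157.
B: p*_B = 0.22/0.7600 = 0.2895.
A is higher at 0.7157.

A, 0.72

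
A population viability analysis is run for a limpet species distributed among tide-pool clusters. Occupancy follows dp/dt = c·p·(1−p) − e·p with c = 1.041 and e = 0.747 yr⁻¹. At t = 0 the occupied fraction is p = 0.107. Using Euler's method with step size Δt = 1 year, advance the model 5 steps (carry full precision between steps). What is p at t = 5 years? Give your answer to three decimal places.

Update rule: p ← p + [c·p·(1−p) − e·p]·Δt with Δt = 1.
p: 0.10700 → 0.12654  (Δp = +0.01954)
p: 0.12654 → 0.14707  (Δp = +0.02053)
p: 0.14707 → 0.16780  (Δp = +0.02072)
p: 0.16780 → 0.18782  (Δp = +0.02002)
p: 0.18782 → 0.20631  (Δp = +0.01850)

0.206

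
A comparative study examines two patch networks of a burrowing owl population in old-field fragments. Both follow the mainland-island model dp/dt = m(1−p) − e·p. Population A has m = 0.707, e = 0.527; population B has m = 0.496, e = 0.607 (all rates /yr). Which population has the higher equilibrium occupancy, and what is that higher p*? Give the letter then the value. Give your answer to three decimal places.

A, 0.573

A: p*_A = m/(m+e) = 0.707/1.2340 = 0.5729.
B: p*_B = 0.496/1.1030 = 0.4497.
A is higher at 0.5729.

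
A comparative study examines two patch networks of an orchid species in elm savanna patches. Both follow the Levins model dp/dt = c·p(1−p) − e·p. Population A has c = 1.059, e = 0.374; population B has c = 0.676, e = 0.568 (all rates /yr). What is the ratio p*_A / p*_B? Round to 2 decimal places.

4.05

A: p*_A = 1 − 0.374/1.059 = 0.6468.
B: p*_B = 1 − 0.568/0.676 = 0.1598.
p*_A / p*_B = 0.6468/0.1598 = 4.0487.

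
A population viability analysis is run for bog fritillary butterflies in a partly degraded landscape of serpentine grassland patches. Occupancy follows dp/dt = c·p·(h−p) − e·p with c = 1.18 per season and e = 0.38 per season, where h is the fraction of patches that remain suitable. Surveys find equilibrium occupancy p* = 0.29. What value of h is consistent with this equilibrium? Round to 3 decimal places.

0.612

At equilibrium c(h−p*) = e, so h = p* + e/c.
h = 0.29 + 0.38/1.18 = 0.29 + 0.3220 = 0.6120.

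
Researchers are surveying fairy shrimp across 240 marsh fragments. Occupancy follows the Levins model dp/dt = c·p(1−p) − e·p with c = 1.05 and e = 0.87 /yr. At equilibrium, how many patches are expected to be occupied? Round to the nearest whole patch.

41

p* = 1 − e/c = 1 − 0.87/1.05 = 0.1714.
Expected occupied patches = N × p* = 240 × 0.1714 = 41.14 ≈ 41.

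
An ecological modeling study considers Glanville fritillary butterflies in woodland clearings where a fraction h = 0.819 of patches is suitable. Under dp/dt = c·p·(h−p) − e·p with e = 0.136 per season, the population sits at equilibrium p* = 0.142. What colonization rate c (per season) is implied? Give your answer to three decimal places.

0.201

At equilibrium c(h−p*) = e, so c = e/(h−p*).
c = 0.136/(0.819 − 0.142) = 0.136/0.6770 = 0.2009.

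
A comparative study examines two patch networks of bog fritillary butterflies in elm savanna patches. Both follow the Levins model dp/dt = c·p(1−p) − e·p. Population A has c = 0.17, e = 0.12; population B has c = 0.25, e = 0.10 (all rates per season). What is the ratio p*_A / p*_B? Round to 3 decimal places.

0.490

A: p*_A = 1 − 0.12/0.17 = 0.2941.
B: p*_B = 1 − 0.10/0.25 = 0.6000.
p*_A / p*_B = 0.2941/0.6000 = 0.4902.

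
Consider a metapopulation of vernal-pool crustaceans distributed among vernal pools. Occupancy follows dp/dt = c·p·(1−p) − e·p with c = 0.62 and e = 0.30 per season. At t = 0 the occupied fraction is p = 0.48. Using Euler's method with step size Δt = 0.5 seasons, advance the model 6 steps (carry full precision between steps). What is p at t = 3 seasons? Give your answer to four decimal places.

0.5027

Update rule: p ← p + [c·p·(1−p) − e·p]·Δt with Δt = 0.5.
  1  |  dp/dt·Δt = +0.005376  |  p_1 = 0.485376
  2  |  dp/dt·Δt = +0.004627  |  p_2 = 0.490003
  3  |  dp/dt·Δt = +0.003969  |  p_3 = 0.493972
  4  |  dp/dt·Δt = +0.003393  |  p_4 = 0.497365
  5  |  dp/dt·Δt = +0.002893  |  p_5 = 0.500258
  6  |  dp/dt·Δt = +0.002461  |  p_6 = 0.502719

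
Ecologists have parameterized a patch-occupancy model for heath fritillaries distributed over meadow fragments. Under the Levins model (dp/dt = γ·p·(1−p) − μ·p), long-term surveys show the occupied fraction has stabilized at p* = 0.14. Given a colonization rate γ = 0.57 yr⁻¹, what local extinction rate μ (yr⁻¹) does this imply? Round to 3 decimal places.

At equilibrium γ(1−p*) = μ.
μ = 0.57 × (1 − 0.14) = 0.57 × 0.8600 = 0.4902.

0.490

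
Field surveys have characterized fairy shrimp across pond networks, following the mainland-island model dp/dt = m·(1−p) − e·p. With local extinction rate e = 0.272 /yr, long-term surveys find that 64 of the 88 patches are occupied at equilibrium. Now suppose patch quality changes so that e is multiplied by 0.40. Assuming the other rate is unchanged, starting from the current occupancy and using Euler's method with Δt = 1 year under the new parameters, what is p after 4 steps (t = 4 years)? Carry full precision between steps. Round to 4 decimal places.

0.8695

Observed p* = 64/88 = 0.72727.
Balance m(1−p*) = e·p* gives m = e·p*/(1−p*) = 0.272×0.72727/0.27273 = 0.72533.
Starting from p₀ = 0.72727; update p ← p + (dp/dt)·Δt with the new parameters.
  1  |  dp/dt·Δt = +0.118691  |  p_1 = 0.845964
  2  |  dp/dt·Δt = +0.019687  |  p_2 = 0.865651
  3  |  dp/dt·Δt = +0.003265  |  p_3 = 0.868916
  4  |  dp/dt·Δt = +0.000542  |  p_4 = 0.869458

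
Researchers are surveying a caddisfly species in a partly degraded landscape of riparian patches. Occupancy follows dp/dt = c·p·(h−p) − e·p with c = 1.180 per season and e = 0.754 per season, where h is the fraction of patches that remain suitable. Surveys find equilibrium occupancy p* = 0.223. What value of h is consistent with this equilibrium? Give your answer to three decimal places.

At equilibrium c(h−p*) = e, so h = p* + e/c.
h = 0.223 + 0.754/1.180 = 0.223 + 0.6390 = 0.8620.

0.862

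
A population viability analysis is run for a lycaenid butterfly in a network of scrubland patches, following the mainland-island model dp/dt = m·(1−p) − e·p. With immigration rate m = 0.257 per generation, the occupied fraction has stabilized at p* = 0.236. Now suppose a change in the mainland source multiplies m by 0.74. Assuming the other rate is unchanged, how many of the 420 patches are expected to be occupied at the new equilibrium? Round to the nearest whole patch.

78

Balance m(1−p*) = e·p* gives e = m(1−p*)/p* = 0.257×0.76400/0.23600 = 0.83198.
New p* = m/(m+e) = 0.19018/(0.19018+0.83198) = 0.18606.
Expected occupied = 420 × 0.18606 = 78.15 ≈ 78.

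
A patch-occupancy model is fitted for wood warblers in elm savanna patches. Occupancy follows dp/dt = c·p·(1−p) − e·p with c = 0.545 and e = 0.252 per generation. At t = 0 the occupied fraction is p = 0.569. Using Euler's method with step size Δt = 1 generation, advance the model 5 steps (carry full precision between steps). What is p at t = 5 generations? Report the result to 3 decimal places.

Update rule: p ← p + [c·p·(1−p) − e·p]·Δt with Δt = 1.
p: 0.56900 → 0.55927  (Δp = -0.00973)
p: 0.55927 → 0.55267  (Δp = -0.00660)
p: 0.55267 → 0.54813  (Δp = -0.00453)
p: 0.54813 → 0.54499  (Δp = -0.00314)
p: 0.54499 → 0.54280  (Δp = -0.00219)

0.543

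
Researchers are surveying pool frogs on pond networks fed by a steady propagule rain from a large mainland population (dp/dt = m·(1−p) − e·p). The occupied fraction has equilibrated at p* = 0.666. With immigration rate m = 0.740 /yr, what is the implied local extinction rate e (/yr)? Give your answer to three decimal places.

0.371

At equilibrium m(1−p*) = e·p*, so e = m(1−p*)/p*.
e = 0.740 × 0.3340 / 0.666 = 0.3711.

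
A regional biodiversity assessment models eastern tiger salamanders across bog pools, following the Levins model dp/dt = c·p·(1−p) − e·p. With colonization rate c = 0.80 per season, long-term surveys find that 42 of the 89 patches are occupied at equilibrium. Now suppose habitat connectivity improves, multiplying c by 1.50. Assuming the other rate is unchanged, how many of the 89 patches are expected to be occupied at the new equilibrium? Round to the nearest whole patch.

Observed p* = 42/89 = 0.47191.
Balance c(1−p*) = e gives e = 0.80×(1 − 0.47191) = 0.42247.
New p* = 1 − e/c = 1 − 0.42247/1.20000 = 0.64794.
Expected occupied = 89 × 0.64794 = 57.67 ≈ 58.

58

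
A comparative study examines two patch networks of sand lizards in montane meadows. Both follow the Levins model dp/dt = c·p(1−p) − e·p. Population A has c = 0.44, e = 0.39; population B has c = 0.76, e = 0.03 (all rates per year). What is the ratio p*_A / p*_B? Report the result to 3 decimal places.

A: p*_A = 1 − 0.39/0.44 = 0.1136.
B: p*_B = 1 − 0.03/0.76 = 0.9605.
p*_A / p*_B = 0.1136/0.9605 = 0.1183.

0.118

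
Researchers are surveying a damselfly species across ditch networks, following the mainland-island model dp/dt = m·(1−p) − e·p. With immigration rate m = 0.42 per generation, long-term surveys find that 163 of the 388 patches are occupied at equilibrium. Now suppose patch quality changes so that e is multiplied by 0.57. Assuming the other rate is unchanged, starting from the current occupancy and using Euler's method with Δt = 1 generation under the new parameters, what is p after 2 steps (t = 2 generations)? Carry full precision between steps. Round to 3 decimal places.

Observed p* = 163/388 = 0.42010.
Balance m(1−p*) = e·p* gives e = m(1−p*)/p* = 0.42×0.57990/0.42010 = 0.57975.
Starting from p₀ = 0.42010; update p ← p + (dp/dt)·Δt with the new parameters.
t = 1: p = 0.42010 + (+0.10473) = 0.52483
t = 2: p = 0.52483 + (+0.02613) = 0.55097

0.551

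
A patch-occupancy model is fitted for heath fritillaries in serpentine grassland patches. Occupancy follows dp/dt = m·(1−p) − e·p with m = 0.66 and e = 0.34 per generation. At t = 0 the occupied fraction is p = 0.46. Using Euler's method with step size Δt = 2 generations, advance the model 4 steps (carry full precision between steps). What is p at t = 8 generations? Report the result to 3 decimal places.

0.460

Update rule: p ← p + [m·(1−p) − e·p]·Δt with Δt = 2.
p: 0.46000 → 0.86000  (Δp = +0.40000)
p: 0.86000 → 0.46000  (Δp = -0.40000)
p: 0.46000 → 0.86000  (Δp = +0.40000)
p: 0.86000 → 0.46000  (Δp = -0.40000)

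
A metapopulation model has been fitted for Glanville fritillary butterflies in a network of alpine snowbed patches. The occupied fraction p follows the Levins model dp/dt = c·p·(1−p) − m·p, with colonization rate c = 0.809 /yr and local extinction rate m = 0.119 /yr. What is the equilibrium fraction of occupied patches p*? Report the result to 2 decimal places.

0.85

Setting dp/dt = 0 and dividing through by p* gives c·(1−p*) = m.
So p* = 1 − m/c = 1 − 0.119/0.809 = 1 − 0.1471 = 0.8529.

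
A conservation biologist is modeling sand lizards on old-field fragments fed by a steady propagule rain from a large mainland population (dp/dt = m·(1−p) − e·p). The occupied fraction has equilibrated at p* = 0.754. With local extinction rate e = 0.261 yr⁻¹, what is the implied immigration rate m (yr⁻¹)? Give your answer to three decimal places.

At equilibrium m(1−p*) = e·p*, so m = e·p*/(1−p*).
m = 0.261 × 0.754 / 0.2460 = 0.1968/0.2460 = 0.8000.

0.800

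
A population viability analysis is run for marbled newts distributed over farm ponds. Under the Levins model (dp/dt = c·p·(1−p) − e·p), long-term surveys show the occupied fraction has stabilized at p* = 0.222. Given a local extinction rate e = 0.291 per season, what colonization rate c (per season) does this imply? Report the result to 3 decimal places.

At equilibrium c(1−p*) = e, so c = e/(1−p*).
c = 0.291/(1 − 0.222) = 0.291/0.7780 = 0.3740.

0.374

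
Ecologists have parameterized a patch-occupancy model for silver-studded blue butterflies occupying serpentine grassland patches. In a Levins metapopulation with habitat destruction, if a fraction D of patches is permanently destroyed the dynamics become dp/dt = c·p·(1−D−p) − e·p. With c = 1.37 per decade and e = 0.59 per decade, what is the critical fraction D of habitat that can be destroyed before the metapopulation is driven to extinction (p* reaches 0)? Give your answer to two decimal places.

The nontrivial equilibrium is p* = (1−D) − e/c; extinction occurs when this hits zero.
So D_crit = 1 − e/c = 1 − 0.59/1.37 = 1 − 0.4307 = 0.5693.
Note this equals the original equilibrium occupancy — the Levins extinction-debt result.

0.57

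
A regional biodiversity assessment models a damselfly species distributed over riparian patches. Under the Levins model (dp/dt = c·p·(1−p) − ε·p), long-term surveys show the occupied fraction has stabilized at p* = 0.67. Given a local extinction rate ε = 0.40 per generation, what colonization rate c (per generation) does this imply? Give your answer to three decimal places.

At equilibrium c(1−p*) = ε, so c = ε/(1−p*).
c = 0.40/(1 − 0.67) = 0.40/0.3300 = 1.2121.

1.212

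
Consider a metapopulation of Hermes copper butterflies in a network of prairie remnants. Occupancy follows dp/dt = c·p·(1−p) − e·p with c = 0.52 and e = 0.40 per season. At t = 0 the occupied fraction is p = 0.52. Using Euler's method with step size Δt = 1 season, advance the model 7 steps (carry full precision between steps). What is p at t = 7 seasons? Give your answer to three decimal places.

Update rule: p ← p + [c·p·(1−p) − e·p]·Δt with Δt = 1.
  1  |  dp/dt·Δt = -0.078208  |  p_1 = 0.441792
  2  |  dp/dt·Δt = -0.048479  |  p_2 = 0.393313
  3  |  dp/dt·Δt = -0.033244  |  p_3 = 0.360069
  4  |  dp/dt·Δt = -0.024210  |  p_4 = 0.335860
  5  |  dp/dt·Δt = -0.018354  |  p_5 = 0.317506
  6  |  dp/dt·Δt = -0.014321  |  p_6 = 0.303185
  7  |  dp/dt·Δt = -0.011417  |  p_7 = 0.291769

0.292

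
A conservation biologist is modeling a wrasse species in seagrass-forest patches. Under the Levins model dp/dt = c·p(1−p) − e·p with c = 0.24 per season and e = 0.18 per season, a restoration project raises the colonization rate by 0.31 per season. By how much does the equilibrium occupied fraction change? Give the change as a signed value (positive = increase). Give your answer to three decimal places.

Before: p* = 1 − 0.18/0.24 = 0.2500.
After the change, c = 0.55, e = 0.18, so p* = 1 − 0.18/0.55 = 0.6727.
Δp* = 0.6727 − 0.2500 = +0.4227.

0.423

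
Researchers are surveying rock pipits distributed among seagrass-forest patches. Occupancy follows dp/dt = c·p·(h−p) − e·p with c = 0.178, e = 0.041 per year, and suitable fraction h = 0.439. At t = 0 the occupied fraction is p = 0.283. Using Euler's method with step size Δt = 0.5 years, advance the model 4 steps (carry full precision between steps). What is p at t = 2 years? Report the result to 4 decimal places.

0.2759

Update rule: p ← p + [c·p·(h−p) − e·p]·Δt with Δt = 0.5.
  1  |  dp/dt·Δt = -0.001872  |  p_1 = 0.281128
  2  |  dp/dt·Δt = -0.001813  |  p_2 = 0.279315
  3  |  dp/dt·Δt = -0.001756  |  p_3 = 0.277558
  4  |  dp/dt·Δt = -0.001702  |  p_4 = 0.275856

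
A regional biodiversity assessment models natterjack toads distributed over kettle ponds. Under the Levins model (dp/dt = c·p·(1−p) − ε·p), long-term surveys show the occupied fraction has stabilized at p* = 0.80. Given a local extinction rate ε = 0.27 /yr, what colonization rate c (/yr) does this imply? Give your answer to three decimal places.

1.350

At equilibrium c(1−p*) = ε, so c = ε/(1−p*).
c = 0.27/(1 − 0.80) = 0.27/0.2000 = 1.3500.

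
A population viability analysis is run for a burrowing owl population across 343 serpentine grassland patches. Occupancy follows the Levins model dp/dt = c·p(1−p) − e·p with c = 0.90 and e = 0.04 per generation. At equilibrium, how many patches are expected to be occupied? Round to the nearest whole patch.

328

p* = 1 − e/c = 1 − 0.04/0.90 = 0.9556.
Expected occupied patches = N × p* = 343 × 0.9556 = 327.76 ≈ 328.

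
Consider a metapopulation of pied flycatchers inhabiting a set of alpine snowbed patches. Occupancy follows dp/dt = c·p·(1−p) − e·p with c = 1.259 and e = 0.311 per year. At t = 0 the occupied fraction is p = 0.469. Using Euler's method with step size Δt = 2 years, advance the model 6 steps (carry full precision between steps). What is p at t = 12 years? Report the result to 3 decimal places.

Update rule: p ← p + [c·p·(1−p) − e·p]·Δt with Δt = 2.
t = 2: p = 0.46900 + (+0.33536) = 0.80436
t = 4: p = 0.80436 + (-0.10407) = 0.70029
t = 6: p = 0.70029 + (+0.09291) = 0.79320
t = 8: p = 0.79320 + (-0.08033) = 0.71287
t = 10: p = 0.71287 + (+0.07200) = 0.78487
t = 12: p = 0.78487 + (-0.06302) = 0.72185

0.722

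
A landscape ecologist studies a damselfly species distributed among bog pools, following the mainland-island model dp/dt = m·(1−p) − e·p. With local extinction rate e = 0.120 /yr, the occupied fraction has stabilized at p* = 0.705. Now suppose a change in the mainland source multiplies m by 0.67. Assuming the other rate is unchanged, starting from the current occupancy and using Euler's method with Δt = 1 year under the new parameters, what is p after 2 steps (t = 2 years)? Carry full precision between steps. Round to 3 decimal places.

0.658

Balance m(1−p*) = e·p* gives m = e·p*/(1−p*) = 0.120×0.70500/0.29500 = 0.28678.
Starting from p₀ = 0.70500; update p ← p + (dp/dt)·Δt with the new parameters.
t = 1: p = 0.70500 + (-0.02792) = 0.67708
t = 2: p = 0.67708 + (-0.01920) = 0.65788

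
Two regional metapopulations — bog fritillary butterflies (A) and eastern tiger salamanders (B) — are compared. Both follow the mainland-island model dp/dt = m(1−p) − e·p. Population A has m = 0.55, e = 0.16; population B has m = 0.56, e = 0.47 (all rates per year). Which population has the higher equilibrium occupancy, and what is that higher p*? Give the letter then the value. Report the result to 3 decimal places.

A, 0.775

A: p*_A = m/(m+e) = 0.55/0.7100 = 0.7746.
B: p*_B = 0.56/1.0300 = 0.5437.
A is higher at 0.7746.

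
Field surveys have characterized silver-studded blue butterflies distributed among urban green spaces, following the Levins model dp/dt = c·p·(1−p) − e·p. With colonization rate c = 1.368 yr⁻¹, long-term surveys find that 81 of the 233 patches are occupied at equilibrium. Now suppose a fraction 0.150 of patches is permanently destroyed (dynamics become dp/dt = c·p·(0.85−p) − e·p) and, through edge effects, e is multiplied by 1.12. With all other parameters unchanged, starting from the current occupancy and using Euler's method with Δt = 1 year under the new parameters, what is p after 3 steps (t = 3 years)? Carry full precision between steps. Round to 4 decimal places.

Observed p* = 81/233 = 0.34764.
Balance c(1−p*) = e gives e = 1.368×(1 − 0.34764) = 0.89243.
Starting from p₀ = 0.34764; update p ← p + (dp/dt)·Δt with the new parameters.
step 1: Δp = -0.10856, p = 0.23907
step 2: Δp = -0.03915, p = 0.19992
step 3: Δp = -0.02203, p = 0.17789

0.1779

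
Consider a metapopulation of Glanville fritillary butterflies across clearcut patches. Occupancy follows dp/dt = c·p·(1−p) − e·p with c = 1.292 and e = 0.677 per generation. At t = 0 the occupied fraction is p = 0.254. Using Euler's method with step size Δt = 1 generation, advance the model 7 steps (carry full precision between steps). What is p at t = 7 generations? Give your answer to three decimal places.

0.475

Update rule: p ← p + [c·p·(1−p) − e·p]·Δt with Δt = 1.
t = 1: p = 0.25400 + (+0.07286) = 0.32686
t = 2: p = 0.32686 + (+0.06299) = 0.38984
t = 3: p = 0.38984 + (+0.04340) = 0.43324
t = 4: p = 0.43324 + (+0.02394) = 0.45718
t = 5: p = 0.45718 + (+0.01112) = 0.46830
t = 6: p = 0.46830 + (+0.00466) = 0.47296
t = 7: p = 0.47296 + (+0.00186) = 0.47482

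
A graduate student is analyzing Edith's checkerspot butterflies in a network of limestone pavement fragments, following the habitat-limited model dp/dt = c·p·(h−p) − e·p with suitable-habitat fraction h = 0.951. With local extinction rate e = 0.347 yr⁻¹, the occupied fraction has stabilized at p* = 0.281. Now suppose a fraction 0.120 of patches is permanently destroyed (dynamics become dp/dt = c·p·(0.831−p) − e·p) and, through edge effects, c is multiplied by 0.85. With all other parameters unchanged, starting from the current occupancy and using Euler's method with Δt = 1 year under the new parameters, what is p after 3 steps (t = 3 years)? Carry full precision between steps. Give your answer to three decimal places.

0.210

Balance c(h−p*) = e gives c = e/(0.951 − 0.28100) = 0.347/0.67000 = 0.51791.
Starting from p₀ = 0.28100; update p ← p + (dp/dt)·Δt with the new parameters.
p: 0.28100 → 0.25153  (Δp = -0.02947)
p: 0.25153 → 0.22841  (Δp = -0.02312)
p: 0.22841 → 0.20975  (Δp = -0.01867)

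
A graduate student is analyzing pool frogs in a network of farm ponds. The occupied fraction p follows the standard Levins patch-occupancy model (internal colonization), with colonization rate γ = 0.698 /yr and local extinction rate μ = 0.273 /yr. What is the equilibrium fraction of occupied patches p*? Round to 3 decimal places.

Setting dp/dt = 0 and dividing through by p* gives γ·(1−p*) = μ.
So p* = 1 − μ/γ = 1 − 0.273/0.698 = 1 − 0.3911 = 0.6089.

0.609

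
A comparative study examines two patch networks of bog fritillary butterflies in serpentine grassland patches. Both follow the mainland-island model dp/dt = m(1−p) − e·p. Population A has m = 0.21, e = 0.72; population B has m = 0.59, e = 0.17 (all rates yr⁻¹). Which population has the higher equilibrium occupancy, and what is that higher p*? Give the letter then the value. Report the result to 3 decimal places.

A: p*_A = m/(m+e) = 0.21/0.9300 = 0.2258.
B: p*_B = 0.59/0.7600 = 0.7763.
B is higher at 0.7763.

B, 0.776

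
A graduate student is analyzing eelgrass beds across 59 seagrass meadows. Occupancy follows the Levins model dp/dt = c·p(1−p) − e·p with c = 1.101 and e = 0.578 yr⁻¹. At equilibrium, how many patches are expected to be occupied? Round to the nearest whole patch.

p* = 1 − e/c = 1 − 0.578/1.101 = 0.4750.
Expected occupied patches = N × p* = 59 × 0.4750 = 28.03 ≈ 28.

28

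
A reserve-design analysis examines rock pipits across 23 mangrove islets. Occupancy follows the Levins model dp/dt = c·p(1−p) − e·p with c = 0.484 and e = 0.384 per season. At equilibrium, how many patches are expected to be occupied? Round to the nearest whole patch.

p* = 1 − e/c = 1 − 0.384/0.484 = 0.2066.
Expected occupied patches = N × p* = 23 × 0.2066 = 4.75 ≈ 5.

5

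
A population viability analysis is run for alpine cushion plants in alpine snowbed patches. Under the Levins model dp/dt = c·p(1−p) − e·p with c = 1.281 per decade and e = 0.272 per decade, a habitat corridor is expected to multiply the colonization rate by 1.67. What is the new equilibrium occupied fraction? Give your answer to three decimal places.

0.873

Before: p* = 1 − 0.272/1.281 = 0.7877.
After the change, c = 2.13927, e = 0.272, so p* = 1 − 0.272/2.13927 = 0.8729.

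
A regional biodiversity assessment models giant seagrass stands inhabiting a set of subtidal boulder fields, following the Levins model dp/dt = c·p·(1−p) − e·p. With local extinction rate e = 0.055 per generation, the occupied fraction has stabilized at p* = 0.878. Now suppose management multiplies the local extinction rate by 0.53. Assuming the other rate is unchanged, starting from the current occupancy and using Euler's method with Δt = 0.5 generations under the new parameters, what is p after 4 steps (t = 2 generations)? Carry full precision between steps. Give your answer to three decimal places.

0.912

Balance c(1−p*) = e gives c = e/(1 − 0.87800) = 0.055/0.12200 = 0.45082.
Starting from p₀ = 0.87800; update p ← p + (dp/dt)·Δt with the new parameters.
  1  |  dp/dt·Δt = +0.011348  |  p_1 = 0.889348
  2  |  dp/dt·Δt = +0.009220  |  p_2 = 0.898568
  3  |  dp/dt·Δt = +0.007448  |  p_3 = 0.906016
  4  |  dp/dt·Δt = +0.005989  |  p_4 = 0.912005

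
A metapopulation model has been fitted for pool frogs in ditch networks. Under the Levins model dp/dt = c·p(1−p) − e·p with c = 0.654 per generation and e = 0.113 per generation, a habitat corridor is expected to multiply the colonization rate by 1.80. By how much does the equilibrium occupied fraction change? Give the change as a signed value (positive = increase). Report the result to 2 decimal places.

Before: p* = 1 − 0.113/0.654 = 0.8272.
After the change, c = 1.1772, e = 0.113, so p* = 1 − 0.113/1.1772 = 0.9040.
Δp* = 0.9040 − 0.8272 = +0.0768.

0.08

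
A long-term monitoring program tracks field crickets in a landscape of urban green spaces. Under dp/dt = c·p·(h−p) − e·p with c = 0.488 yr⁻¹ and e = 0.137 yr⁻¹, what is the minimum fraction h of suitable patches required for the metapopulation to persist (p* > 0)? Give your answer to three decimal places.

0.281

p* = h − e/c is positive only when h > e/c.
h_min = e/c = 0.137/0.488 = 0.2807.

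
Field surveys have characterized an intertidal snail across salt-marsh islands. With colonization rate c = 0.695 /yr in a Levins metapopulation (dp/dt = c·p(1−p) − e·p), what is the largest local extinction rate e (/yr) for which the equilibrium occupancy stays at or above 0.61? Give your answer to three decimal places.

0.271

1 − e/c ≥ 0.61 ⇒ e ≤ c(1 − 0.61) = 0.695 × 0.3900.
e_max = 0.2711.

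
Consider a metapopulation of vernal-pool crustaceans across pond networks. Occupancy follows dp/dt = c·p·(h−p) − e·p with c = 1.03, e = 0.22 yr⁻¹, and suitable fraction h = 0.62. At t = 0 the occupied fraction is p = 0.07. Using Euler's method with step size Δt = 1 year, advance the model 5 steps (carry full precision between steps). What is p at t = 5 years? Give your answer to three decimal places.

0.244

Update rule: p ← p + [c·p·(h−p) − e·p]·Δt with Δt = 1.
step 1: Δp = +0.02426, p = 0.09426
step 2: Δp = +0.03030, p = 0.12456
step 3: Δp = +0.03616, p = 0.16072
step 4: Δp = +0.04067, p = 0.20139
step 5: Δp = +0.04253, p = 0.24392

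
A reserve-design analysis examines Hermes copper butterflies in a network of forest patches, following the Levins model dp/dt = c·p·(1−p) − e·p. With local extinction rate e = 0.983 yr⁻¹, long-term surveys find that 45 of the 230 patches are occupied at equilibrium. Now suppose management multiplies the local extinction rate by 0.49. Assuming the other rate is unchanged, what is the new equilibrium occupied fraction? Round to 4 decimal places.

0.6059

Observed p* = 45/230 = 0.19565.
Balance c(1−p*) = e gives c = e/(1 − 0.19565) = 0.983/0.80435 = 1.22210.
New p* = 1 − e/c = 1 − 0.48167/1.22210 = 0.60587.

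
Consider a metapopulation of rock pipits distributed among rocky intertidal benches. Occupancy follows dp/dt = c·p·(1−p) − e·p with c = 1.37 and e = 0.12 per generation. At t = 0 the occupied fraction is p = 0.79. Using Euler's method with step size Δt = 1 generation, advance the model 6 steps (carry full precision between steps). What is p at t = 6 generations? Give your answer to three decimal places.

Update rule: p ← p + [c·p·(1−p) − e·p]·Δt with Δt = 1.
p: 0.79000 → 0.92248  (Δp = +0.13248)
p: 0.92248 → 0.90975  (Δp = -0.01273)
p: 0.90975 → 0.91306  (Δp = +0.00331)
p: 0.91306 → 0.91224  (Δp = -0.00082)
p: 0.91224 → 0.91245  (Δp = +0.00021)
p: 0.91245 → 0.91240  (Δp = -0.00005)

0.912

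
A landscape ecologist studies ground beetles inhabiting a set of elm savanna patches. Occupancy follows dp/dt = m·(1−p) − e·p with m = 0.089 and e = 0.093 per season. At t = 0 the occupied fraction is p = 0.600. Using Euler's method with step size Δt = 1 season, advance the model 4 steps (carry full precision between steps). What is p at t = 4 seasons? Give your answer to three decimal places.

0.539

Update rule: p ← p + [m·(1−p) − e·p]·Δt with Δt = 1.
p: 0.60000 → 0.57980  (Δp = -0.02020)
p: 0.57980 → 0.56328  (Δp = -0.01652)
p: 0.56328 → 0.54976  (Δp = -0.01352)
p: 0.54976 → 0.53870  (Δp = -0.01106)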